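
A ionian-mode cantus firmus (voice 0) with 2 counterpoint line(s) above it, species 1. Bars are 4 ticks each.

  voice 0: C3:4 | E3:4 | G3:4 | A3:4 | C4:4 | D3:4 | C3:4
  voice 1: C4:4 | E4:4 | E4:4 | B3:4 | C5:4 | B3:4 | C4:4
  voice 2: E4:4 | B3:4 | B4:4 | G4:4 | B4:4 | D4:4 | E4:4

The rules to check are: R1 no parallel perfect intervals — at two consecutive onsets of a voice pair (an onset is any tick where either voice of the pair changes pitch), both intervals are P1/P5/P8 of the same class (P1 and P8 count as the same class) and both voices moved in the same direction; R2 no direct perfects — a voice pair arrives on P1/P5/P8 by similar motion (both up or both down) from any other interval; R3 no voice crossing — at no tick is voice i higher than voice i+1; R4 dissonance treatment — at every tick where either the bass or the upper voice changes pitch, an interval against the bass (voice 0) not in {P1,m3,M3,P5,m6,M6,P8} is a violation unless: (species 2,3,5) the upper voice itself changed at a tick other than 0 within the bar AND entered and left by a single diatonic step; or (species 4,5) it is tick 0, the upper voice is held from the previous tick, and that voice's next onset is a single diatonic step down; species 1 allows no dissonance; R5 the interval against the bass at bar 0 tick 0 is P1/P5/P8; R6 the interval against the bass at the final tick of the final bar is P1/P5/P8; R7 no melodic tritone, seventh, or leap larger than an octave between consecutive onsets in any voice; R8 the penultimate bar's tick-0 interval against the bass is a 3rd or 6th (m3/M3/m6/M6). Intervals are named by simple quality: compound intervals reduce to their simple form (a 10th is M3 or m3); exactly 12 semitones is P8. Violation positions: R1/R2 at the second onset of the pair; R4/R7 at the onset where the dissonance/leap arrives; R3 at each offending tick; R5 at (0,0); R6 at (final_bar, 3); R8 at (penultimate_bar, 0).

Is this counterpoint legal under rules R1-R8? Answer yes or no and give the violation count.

bar 0: v0=C3 v1=C4 v2=E4 (M3)
bar 1: v0=E3 v1=E4 v2=B3 (P5)
bar 2: v0=G3 v1=E4 v2=B4 (M3)
bar 3: v0=A3 v1=B3 v2=G4 (m7)
bar 4: v0=C4 v1=C5 v2=B4 (M7)
bar 5: v0=D3 v1=B3 v2=D4 (P8)
bar 6: v0=C3 v1=C4 v2=E4 (M3)
  R5 @ bar0.0: opens on M3
  R1 @ bar1.0: C3/C4 P8 -> E3/E4 P8 similar
  R3 @ bar1.0: E4 above B3
  R3 @ bar1.1: E4 above B3
  R3 @ bar1.2: E4 above B3
  R3 @ bar1.3: E4 above B3
  R4 @ bar3.0: A3/B3 M2 untreated
  R4 @ bar3.0: A3/G4 m7 untreated
  R2 @ bar4.0: A3/B3 M2 -> C4/C5 P8 similar
  R3 @ bar4.0: C5 above B4
  R4 @ bar4.0: C4/B4 M7 untreated
  R7 @ bar4.0: B3->C5 leap 13st
  R3 @ bar4.1: C5 above B4
  R3 @ bar4.2: C5 above B4
  R3 @ bar4.3: C5 above B4
  R2 @ bar5.0: C4/B4 M7 -> D3/D4 P8 similar
  R7 @ bar5.0: C4->D3 leap 10st
  R7 @ bar5.0: C5->B3 leap 13st
  R8 @ bar5.0: penult P8 not 3rd/6th
  R6 @ bar6.3: closes on M3

No (20 violations)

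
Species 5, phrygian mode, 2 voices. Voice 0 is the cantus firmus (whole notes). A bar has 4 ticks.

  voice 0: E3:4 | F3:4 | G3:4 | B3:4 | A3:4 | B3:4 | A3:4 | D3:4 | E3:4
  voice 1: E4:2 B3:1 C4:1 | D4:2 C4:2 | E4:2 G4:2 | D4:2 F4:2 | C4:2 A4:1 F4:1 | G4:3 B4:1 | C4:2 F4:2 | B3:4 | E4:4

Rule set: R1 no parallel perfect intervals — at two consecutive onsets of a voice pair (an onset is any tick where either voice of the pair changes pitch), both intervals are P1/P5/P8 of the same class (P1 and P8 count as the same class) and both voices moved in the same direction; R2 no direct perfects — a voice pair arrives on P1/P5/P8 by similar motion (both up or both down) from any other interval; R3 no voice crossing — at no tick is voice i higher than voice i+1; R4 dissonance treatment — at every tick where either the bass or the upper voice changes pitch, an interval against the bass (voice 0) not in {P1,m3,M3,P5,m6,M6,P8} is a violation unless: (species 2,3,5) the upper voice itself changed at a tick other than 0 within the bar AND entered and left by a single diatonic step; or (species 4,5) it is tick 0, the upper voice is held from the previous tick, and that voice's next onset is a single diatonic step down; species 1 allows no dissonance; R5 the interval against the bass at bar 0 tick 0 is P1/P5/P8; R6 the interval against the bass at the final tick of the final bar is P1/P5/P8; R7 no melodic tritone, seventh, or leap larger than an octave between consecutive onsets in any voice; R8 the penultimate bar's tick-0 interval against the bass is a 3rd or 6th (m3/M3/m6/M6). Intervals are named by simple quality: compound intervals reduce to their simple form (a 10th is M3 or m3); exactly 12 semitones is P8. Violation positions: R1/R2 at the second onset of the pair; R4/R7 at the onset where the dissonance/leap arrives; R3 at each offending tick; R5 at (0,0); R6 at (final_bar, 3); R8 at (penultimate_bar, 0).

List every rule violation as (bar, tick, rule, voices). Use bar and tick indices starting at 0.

(3, 2, R4, (0, 1))
(6, 0, R7, (1,))
(7, 0, R7, (1,))
(8, 0, R2, (0, 1))

bar 0: v0=E3 v1=E4 downbeat P8
bar 1: v0=F3 v1=D4 downbeat M6
bar 2: v0=G3 v1=E4 downbeat M6
bar 3: v0=B3 v1=D4 downbeat m3
bar 4: v0=A3 v1=C4 downbeat m3
bar 5: v0=B3 v1=G4 downbeat m6
bar 6: v0=A3 v1=C4 downbeat m3
bar 7: v0=D3 v1=B3 downbeat M6
bar 8: v0=E3 v1=E4 downbeat P8
  -> R4 @ bar 3 tick 2 v(0, 1): B3/F4 TT untreated
  -> R7 @ bar 6 tick 0 v(1,): B4->C4 leap 11st
  -> R7 @ bar 7 tick 0 v(1,): F4->B3 leap 6st
  -> R2 @ bar 8 tick 0 v(0, 1): D3/B3 M6 -> E3/E4 P8 similar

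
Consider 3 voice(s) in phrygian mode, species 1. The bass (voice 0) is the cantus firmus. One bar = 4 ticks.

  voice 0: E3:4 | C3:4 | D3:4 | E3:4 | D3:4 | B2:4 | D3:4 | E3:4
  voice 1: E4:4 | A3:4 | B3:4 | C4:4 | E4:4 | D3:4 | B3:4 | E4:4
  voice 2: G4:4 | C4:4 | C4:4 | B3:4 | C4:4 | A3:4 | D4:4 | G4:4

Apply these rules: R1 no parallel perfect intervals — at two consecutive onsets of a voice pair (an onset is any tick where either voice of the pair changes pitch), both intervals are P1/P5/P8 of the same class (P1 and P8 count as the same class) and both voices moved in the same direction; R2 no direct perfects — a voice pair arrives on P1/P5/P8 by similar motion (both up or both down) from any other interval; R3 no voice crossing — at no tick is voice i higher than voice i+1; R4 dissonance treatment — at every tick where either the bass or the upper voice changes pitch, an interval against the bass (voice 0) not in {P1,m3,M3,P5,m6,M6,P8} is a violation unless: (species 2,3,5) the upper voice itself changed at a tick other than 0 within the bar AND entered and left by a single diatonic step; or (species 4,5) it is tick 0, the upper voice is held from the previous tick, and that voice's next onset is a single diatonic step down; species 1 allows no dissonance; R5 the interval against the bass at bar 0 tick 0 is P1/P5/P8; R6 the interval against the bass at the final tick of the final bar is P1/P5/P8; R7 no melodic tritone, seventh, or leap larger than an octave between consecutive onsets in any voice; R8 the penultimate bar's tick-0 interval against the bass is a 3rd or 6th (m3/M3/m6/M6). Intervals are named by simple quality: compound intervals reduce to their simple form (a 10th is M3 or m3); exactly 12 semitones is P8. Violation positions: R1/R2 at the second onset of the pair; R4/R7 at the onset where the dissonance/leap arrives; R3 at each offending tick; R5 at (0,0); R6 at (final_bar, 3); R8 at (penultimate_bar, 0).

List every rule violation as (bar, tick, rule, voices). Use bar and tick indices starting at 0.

(0, 0, R5, (0, 2))
(1, 0, R2, (0, 2))
(2, 0, R4, (0, 2))
(3, 0, R3, (1, 2))
(3, 1, R3, (1, 2))
(3, 2, R3, (1, 2))
(3, 3, R3, (1, 2))
(4, 0, R3, (1, 2))
(4, 0, R4, (0, 1))
(4, 0, R4, (0, 2))
(4, 1, R3, (1, 2))
(4, 2, R3, (1, 2))
(4, 3, R3, (1, 2))
(5, 0, R2, (1, 2))
(5, 0, R4, (0, 2))
(5, 0, R7, (1,))
(6, 0, R2, (0, 2))
(6, 0, R8, (0, 2))
(7, 0, R2, (0, 1))
(7, 3, R6, (0, 2))

bar 0: v0=E3 v1=E4 v2=G4 downbeat m3
bar 1: v0=C3 v1=A3 v2=C4 downbeat P8
bar 2: v0=D3 v1=B3 v2=C4 downbeat m7
bar 3: v0=E3 v1=C4 v2=B3 downbeat P5
bar 4: v0=D3 v1=E4 v2=C4 downbeat m7
bar 5: v0=B2 v1=D3 v2=A3 downbeat m7
bar 6: v0=D3 v1=B3 v2=D4 downbeat P8
bar 7: v0=E3 v1=E4 v2=G4 downbeat m3
  -> R5 @ bar 0 tick 0 v(0, 2): opens on m3
  -> R2 @ bar 1 tick 0 v(0, 2): E3/G4 m3 -> C3/C4 P8 similar
  -> R4 @ bar 2 tick 0 v(0, 2): D3/C4 m7 untreated
  -> R3 @ bar 3 tick 0 v(1, 2): C4 above B3
  -> R3 @ bar 3 tick 1 v(1, 2): C4 above B3
  -> R3 @ bar 3 tick 2 v(1, 2): C4 above B3
  -> R3 @ bar 3 tick 3 v(1, 2): C4 above B3
  -> R3 @ bar 4 tick 0 v(1, 2): E4 above C4
  -> R4 @ bar 4 tick 0 v(0, 1): D3/E4 M2 untreated
  -> R4 @ bar 4 tick 0 v(0, 2): D3/C4 m7 untreated
  -> R3 @ bar 4 tick 1 v(1, 2): E4 above C4
  -> R3 @ bar 4 tick 2 v(1, 2): E4 above C4
  -> R3 @ bar 4 tick 3 v(1, 2): E4 above C4
  -> R2 @ bar 5 tick 0 v(1, 2): E4/C4 M3 -> D3/A3 P5 similar
  -> R4 @ bar 5 tick 0 v(0, 2): B2/A3 m7 untreated
  -> R7 @ bar 5 tick 0 v(1,): E4->D3 leap 14st
  -> R2 @ bar 6 tick 0 v(0, 2): B2/A3 m7 -> D3/D4 P8 similar
  -> R8 @ bar 6 tick 0 v(0, 2): penult P8 not 3rd/6th
  -> R2 @ bar 7 tick 0 v(0, 1): D3/B3 M6 -> E3/E4 P8 similar
  -> R6 @ bar 7 tick 3 v(0, 2): closes on m3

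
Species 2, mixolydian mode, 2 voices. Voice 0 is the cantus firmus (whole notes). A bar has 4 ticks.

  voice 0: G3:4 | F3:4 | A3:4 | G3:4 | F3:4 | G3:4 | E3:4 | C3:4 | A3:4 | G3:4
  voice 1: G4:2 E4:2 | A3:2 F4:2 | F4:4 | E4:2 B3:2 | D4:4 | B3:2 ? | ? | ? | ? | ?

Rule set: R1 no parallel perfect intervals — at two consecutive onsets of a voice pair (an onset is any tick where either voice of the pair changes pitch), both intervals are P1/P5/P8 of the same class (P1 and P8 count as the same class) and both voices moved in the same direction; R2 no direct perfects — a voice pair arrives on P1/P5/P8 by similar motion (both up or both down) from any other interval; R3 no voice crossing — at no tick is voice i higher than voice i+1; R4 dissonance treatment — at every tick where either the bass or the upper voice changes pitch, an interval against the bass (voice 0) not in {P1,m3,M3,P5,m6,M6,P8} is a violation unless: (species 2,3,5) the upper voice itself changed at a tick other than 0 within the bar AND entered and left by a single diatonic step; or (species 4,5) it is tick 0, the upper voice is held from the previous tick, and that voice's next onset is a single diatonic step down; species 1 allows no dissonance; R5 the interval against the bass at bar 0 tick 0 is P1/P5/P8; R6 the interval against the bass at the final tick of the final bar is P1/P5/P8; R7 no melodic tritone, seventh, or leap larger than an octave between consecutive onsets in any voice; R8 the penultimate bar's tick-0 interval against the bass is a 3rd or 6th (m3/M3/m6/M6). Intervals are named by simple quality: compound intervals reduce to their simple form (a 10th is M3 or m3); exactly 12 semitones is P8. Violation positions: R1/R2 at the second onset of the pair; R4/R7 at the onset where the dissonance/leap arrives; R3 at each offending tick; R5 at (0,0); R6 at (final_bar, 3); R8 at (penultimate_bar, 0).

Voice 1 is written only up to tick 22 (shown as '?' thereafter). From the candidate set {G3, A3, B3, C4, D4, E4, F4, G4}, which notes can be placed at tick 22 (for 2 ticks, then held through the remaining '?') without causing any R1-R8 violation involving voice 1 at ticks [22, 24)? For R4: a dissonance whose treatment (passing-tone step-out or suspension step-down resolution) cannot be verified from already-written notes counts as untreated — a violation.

{B3, D4, E4, G3, G4}

G3: legal
A3: violates R4
B3: legal
C4: violates R4
D4: legal
E4: legal
F4: violates R4,R7
G4: legal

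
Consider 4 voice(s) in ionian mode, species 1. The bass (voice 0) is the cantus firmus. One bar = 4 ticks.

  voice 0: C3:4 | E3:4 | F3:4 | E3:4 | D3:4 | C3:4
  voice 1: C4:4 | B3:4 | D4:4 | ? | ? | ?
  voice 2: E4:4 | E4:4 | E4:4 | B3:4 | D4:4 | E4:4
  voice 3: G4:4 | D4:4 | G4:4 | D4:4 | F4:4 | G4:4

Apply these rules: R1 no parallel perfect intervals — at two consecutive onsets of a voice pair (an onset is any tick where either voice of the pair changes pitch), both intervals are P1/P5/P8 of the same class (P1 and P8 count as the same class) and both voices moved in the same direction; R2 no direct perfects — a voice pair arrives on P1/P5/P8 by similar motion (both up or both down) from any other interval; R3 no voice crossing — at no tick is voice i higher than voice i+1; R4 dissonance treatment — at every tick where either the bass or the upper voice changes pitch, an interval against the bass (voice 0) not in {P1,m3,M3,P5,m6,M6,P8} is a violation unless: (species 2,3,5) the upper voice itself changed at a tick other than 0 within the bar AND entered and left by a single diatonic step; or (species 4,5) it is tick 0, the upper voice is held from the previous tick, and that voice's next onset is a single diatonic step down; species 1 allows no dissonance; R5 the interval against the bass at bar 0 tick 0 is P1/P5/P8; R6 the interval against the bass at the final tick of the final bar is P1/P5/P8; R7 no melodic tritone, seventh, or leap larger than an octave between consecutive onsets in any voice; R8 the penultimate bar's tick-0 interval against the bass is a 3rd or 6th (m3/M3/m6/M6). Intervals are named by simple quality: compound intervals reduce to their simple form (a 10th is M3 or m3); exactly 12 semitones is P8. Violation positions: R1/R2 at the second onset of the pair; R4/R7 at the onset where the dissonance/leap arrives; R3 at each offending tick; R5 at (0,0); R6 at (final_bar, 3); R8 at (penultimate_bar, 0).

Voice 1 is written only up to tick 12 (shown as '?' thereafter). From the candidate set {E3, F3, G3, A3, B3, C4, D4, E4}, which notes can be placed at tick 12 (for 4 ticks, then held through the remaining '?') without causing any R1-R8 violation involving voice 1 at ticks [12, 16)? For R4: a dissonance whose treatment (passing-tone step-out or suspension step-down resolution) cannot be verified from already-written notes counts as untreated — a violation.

E3: violates R2,R7
F3: violates R4
G3: violates R2
A3: violates R4
B3: violates R2
C4: violates R3
D4: violates R3,R4
E4: violates R3

{}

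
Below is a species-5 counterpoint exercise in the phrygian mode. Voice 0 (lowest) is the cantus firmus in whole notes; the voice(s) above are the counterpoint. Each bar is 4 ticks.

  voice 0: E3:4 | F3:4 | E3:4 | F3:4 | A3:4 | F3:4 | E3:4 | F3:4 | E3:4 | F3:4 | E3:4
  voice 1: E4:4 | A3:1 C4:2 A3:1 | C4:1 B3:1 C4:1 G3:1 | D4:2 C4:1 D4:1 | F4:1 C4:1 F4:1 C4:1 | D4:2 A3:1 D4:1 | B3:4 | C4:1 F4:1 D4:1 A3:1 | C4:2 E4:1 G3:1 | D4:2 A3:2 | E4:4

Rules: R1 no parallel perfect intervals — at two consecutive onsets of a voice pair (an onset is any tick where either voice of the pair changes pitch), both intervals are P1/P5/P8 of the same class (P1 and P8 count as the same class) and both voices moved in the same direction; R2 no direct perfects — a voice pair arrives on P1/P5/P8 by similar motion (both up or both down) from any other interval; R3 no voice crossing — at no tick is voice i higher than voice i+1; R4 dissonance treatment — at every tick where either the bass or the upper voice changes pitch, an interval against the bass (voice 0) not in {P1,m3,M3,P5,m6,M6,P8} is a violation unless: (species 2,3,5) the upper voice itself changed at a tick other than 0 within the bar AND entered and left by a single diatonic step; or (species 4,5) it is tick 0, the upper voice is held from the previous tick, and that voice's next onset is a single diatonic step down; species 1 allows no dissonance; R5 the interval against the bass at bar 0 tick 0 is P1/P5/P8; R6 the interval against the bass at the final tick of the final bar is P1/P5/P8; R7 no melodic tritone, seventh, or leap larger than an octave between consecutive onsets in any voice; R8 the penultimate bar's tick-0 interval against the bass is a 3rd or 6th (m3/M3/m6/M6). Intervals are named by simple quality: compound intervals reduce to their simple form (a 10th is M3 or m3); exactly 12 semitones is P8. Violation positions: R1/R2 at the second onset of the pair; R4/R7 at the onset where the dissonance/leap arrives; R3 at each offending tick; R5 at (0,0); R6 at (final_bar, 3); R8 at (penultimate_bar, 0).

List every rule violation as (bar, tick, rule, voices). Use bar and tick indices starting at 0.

(6, 0, R2, (0, 1))
(7, 0, R1, (0, 1))

bar 0: v0=E3 v1=E4 downbeat P8
bar 1: v0=F3 v1=A3 downbeat M3
bar 2: v0=E3 v1=C4 downbeat m6
bar 3: v0=F3 v1=D4 downbeat M6
bar 4: v0=A3 v1=F4 downbeat m6
bar 5: v0=F3 v1=D4 downbeat M6
bar 6: v0=E3 v1=B3 downbeat P5
bar 7: v0=F3 v1=C4 downbeat P5
bar 8: v0=E3 v1=C4 downbeat m6
bar 9: v0=F3 v1=D4 downbeat M6
bar 10: v0=E3 v1=E4 downbeat P8
  -> R2 @ bar 6 tick 0 v(0, 1): F3/D4 M6 -> E3/B3 P5 similar
  -> R1 @ bar 7 tick 0 v(0, 1): E3/B3 P5 -> F3/C4 P5 similar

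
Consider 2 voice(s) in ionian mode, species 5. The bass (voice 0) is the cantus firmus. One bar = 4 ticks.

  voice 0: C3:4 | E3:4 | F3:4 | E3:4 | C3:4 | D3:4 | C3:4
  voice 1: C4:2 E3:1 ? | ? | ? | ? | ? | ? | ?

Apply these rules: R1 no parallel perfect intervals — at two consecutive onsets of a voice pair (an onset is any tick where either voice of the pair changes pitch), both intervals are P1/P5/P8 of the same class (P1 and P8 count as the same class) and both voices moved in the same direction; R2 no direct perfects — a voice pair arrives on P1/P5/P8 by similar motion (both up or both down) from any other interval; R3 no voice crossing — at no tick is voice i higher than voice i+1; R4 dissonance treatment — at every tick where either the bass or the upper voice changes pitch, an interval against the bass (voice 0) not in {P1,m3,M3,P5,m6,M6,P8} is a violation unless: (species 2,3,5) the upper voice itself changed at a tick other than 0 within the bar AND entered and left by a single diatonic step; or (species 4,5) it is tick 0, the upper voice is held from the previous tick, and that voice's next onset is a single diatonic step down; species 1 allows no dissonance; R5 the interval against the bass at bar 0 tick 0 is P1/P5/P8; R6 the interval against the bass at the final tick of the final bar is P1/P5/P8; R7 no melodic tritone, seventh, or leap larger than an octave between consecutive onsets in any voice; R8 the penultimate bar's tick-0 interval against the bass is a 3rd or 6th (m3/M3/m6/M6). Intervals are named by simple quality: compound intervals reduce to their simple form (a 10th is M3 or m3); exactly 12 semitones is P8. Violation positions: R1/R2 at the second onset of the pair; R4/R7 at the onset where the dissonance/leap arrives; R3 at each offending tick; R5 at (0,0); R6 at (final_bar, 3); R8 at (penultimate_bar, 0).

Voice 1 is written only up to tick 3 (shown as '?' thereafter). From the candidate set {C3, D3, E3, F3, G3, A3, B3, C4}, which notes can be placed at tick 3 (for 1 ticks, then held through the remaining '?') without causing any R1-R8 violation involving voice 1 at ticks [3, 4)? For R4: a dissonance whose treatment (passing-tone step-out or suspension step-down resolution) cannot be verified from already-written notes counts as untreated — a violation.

C3: legal
D3: violates R4
E3: legal
F3: violates R4
G3: legal
A3: legal
B3: violates R4
C4: legal

{A3, C3, C4, E3, G3}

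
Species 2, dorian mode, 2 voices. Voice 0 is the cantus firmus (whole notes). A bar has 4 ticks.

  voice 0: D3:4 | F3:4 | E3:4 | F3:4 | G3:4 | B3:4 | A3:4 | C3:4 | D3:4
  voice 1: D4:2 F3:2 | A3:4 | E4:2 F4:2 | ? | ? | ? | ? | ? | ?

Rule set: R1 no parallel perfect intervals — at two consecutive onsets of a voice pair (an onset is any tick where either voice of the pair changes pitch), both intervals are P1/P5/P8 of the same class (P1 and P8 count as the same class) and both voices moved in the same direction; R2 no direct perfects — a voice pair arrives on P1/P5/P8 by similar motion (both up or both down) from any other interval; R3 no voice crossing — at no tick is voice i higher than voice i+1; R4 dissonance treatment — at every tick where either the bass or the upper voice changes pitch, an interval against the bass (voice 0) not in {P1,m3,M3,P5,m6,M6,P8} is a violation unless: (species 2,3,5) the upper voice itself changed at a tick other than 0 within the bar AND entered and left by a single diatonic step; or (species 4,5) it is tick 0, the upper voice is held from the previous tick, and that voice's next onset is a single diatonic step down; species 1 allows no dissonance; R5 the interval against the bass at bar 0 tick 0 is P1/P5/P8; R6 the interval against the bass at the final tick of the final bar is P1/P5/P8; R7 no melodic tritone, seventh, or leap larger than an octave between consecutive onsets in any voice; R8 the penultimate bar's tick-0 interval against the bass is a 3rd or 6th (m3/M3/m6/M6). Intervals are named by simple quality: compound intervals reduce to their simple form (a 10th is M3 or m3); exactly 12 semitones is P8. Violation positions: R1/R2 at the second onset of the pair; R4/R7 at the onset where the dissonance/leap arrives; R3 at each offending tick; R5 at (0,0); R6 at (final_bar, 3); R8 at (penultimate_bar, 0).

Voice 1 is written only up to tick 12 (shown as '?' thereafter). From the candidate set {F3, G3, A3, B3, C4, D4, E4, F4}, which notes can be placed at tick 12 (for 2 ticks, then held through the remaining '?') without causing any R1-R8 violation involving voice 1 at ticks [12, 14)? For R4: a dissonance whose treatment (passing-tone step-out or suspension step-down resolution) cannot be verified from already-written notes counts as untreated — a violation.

F3: legal
G3: violates R4,R7
A3: legal
B3: violates R4,R7
C4: legal
D4: legal
E4: violates R4
F4: legal

{A3, C4, D4, F3, F4}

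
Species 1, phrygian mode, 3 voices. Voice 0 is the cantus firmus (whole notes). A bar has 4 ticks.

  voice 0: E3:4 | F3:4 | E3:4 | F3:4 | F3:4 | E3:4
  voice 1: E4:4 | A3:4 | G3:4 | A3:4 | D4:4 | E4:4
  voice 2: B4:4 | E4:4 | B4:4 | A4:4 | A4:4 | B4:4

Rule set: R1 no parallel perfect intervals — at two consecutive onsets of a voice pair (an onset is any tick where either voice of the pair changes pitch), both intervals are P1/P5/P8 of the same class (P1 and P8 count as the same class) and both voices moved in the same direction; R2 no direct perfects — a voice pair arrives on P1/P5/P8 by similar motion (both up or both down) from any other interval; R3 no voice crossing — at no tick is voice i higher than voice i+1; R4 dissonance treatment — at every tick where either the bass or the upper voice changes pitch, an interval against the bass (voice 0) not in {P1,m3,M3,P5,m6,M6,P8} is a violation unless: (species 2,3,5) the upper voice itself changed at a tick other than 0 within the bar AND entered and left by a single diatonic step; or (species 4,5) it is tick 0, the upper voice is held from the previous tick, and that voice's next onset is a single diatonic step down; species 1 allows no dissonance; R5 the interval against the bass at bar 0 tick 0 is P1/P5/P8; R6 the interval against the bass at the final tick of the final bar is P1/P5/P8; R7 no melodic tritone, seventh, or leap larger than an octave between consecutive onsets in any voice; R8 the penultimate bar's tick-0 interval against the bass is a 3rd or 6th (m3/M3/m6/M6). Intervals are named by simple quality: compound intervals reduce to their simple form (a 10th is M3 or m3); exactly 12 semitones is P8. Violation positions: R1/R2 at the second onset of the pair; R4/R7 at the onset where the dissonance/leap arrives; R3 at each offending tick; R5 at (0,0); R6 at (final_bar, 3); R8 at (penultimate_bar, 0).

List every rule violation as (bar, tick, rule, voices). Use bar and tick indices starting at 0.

(1, 0, R1, (1, 2))
(1, 0, R4, (0, 2))
(5, 0, R1, (1, 2))

bar 0: v0=E3 v1=E4 v2=B4 downbeat P5
bar 1: v0=F3 v1=A3 v2=E4 downbeat M7
bar 2: v0=E3 v1=G3 v2=B4 downbeat P5
bar 3: v0=F3 v1=A3 v2=A4 downbeat M3
bar 4: v0=F3 v1=D4 v2=A4 downbeat M3
bar 5: v0=E3 v1=E4 v2=B4 downbeat P5
  -> R1 @ bar 1 tick 0 v(1, 2): E4/B4 P5 -> A3/E4 P5 similar
  -> R4 @ bar 1 tick 0 v(0, 2): F3/E4 M7 untreated
  -> R1 @ bar 5 tick 0 v(1, 2): D4/A4 P5 -> E4/B4 P5 similar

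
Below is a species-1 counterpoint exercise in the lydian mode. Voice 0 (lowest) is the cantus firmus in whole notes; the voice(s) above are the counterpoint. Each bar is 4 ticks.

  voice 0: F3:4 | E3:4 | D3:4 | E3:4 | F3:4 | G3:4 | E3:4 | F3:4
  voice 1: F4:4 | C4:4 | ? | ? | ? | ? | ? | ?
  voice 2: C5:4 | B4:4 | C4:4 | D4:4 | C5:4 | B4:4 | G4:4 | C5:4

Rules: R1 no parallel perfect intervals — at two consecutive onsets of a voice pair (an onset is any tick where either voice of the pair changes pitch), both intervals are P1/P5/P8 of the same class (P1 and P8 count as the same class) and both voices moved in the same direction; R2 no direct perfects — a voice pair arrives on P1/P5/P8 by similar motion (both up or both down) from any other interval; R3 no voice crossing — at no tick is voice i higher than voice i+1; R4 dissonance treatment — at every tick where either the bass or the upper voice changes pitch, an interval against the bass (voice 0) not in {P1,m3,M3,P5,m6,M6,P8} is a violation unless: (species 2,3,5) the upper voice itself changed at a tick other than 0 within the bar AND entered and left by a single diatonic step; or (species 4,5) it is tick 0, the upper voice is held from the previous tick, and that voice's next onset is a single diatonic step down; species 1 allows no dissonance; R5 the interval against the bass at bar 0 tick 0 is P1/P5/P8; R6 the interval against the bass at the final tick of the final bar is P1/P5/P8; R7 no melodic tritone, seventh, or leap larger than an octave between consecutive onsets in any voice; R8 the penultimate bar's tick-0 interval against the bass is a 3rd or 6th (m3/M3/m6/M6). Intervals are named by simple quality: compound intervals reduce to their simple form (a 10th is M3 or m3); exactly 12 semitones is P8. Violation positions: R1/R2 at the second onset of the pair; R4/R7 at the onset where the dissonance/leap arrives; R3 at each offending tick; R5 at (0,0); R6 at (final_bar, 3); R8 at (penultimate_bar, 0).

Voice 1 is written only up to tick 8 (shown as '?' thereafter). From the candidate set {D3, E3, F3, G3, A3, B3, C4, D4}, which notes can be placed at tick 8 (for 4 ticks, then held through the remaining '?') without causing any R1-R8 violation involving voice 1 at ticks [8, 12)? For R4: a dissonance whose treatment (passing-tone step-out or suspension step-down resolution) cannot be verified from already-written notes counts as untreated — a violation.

D3: violates R2,R7
E3: violates R4
F3: violates R2
G3: violates R4
A3: violates R2
B3: legal
C4: violates R4
D4: violates R3

{B3}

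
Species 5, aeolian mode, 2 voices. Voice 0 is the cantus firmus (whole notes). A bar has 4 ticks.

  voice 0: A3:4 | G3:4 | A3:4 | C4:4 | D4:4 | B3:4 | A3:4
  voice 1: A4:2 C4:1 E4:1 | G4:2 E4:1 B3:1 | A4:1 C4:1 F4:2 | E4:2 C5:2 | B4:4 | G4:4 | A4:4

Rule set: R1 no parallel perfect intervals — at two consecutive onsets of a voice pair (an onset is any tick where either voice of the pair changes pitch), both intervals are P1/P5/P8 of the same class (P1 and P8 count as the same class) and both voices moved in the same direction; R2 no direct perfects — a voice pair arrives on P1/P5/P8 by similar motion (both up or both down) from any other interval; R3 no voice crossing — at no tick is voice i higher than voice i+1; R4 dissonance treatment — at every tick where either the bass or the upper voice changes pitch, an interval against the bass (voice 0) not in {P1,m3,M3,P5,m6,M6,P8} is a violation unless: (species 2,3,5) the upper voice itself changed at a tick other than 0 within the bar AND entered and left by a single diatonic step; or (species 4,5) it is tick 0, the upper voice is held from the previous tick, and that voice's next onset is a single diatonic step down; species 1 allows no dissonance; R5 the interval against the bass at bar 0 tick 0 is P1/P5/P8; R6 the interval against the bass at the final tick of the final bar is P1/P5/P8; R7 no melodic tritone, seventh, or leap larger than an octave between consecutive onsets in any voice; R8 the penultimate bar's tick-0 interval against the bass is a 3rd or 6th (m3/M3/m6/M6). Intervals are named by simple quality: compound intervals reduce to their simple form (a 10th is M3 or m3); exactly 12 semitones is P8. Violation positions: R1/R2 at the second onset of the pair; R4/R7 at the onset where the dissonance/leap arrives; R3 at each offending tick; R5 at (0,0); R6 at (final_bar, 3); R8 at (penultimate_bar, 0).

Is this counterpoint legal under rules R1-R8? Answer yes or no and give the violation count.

No (2 violations)

bar 0: v0=A3 v1=A4 (P8)
bar 1: v0=G3 v1=G4 (P8)
bar 2: v0=A3 v1=A4 (P8)
bar 3: v0=C4 v1=E4 (M3)
bar 4: v0=D4 v1=B4 (M6)
bar 5: v0=B3 v1=G4 (m6)
bar 6: v0=A3 v1=A4 (P8)
  R2 @ bar2.0: G3/B3 M3 -> A3/A4 P8 similar
  R7 @ bar2.0: B3->A4 leap 10st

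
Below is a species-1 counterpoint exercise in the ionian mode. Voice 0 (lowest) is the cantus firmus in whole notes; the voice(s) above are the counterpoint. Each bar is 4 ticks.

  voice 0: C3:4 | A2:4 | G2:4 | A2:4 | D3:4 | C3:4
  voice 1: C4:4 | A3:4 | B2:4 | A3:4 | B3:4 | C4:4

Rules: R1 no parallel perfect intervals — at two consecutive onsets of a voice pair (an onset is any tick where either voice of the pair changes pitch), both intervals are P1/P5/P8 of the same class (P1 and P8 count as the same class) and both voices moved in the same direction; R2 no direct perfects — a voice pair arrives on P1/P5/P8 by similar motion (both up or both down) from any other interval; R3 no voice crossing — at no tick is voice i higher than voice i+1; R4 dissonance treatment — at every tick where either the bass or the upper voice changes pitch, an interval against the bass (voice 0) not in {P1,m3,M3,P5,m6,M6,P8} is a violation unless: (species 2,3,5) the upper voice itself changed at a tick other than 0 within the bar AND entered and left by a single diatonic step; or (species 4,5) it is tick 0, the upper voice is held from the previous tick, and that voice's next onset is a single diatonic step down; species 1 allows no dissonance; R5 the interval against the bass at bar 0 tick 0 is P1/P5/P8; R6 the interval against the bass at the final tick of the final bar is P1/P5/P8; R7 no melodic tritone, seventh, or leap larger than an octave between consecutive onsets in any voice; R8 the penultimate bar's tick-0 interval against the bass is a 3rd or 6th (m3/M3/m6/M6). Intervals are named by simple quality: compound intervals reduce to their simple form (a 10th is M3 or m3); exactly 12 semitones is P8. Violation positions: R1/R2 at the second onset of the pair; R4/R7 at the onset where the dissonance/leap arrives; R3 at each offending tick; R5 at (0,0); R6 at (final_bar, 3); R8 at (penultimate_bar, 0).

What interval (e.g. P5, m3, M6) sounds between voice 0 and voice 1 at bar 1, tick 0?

P8

voice 0=A2 voice 1=A3 -> P8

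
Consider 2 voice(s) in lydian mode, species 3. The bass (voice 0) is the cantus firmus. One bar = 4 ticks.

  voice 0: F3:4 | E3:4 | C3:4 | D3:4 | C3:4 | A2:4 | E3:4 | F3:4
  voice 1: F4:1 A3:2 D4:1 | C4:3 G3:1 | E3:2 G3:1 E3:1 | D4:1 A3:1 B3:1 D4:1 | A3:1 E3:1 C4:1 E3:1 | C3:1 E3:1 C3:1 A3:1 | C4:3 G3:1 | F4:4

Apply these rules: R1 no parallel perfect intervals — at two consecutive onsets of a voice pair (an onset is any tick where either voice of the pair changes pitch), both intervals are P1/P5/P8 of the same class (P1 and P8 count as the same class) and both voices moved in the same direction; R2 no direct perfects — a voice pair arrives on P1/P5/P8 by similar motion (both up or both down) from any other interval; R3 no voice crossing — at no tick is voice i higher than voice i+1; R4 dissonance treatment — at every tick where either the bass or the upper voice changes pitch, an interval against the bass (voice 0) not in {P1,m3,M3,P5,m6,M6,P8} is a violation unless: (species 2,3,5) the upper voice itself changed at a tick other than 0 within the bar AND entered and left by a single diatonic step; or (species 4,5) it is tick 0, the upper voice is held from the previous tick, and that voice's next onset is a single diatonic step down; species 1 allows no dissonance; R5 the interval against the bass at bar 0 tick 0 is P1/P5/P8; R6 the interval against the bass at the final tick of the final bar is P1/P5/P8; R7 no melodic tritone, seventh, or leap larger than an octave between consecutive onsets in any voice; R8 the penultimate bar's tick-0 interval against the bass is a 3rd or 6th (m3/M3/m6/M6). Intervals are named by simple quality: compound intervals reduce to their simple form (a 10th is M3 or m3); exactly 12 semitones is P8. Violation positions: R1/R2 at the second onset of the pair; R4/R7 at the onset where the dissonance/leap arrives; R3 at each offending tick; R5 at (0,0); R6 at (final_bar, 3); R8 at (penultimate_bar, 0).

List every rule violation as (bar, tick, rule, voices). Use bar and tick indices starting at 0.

(3, 0, R2, (0, 1))
(3, 0, R7, (1,))
(7, 0, R2, (0, 1))
(7, 0, R7, (1,))

bar 0: v0=F3 v1=F4 downbeat P8
bar 1: v0=E3 v1=C4 downbeat m6
bar 2: v0=C3 v1=E3 downbeat M3
bar 3: v0=D3 v1=D4 downbeat P8
bar 4: v0=C3 v1=A3 downbeat M6
bar 5: v0=A2 v1=C3 downbeat m3
bar 6: v0=E3 v1=C4 downbeat m6
bar 7: v0=F3 v1=F4 downbeat P8
  -> R2 @ bar 3 tick 0 v(0, 1): C3/E3 M3 -> D3/D4 P8 similar
  -> R7 @ bar 3 tick 0 v(1,): E3->D4 leap 10st
  -> R2 @ bar 7 tick 0 v(0, 1): E3/G3 m3 -> F3/F4 P8 similar
  -> R7 @ bar 7 tick 0 v(1,): G3->F4 leap 10st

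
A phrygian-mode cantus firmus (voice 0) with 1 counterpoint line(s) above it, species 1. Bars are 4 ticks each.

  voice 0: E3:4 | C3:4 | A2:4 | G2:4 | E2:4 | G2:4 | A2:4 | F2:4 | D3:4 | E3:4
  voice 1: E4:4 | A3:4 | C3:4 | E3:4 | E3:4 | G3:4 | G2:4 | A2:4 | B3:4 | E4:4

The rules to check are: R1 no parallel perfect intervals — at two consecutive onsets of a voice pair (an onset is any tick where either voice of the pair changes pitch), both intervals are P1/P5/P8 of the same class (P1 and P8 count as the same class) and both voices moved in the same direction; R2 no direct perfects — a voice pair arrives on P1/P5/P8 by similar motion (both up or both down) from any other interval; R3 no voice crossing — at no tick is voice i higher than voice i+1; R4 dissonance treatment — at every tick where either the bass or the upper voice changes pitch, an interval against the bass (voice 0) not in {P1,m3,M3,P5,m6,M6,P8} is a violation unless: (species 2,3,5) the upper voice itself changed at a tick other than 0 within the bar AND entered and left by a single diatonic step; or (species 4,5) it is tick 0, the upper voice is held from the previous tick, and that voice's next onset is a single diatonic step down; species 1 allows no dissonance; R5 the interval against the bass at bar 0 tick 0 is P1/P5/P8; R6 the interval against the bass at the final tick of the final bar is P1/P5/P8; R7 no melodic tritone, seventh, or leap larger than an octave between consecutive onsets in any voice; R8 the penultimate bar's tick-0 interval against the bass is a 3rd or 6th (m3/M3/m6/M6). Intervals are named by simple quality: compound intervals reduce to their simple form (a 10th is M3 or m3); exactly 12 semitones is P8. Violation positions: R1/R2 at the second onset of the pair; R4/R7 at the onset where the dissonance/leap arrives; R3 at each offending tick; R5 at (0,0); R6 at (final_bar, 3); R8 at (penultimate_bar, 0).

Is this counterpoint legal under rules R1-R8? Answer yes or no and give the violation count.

bar 0: v0=E3 v1=E4 (P8)
bar 1: v0=C3 v1=A3 (M6)
bar 2: v0=A2 v1=C3 (m3)
bar 3: v0=G2 v1=E3 (M6)
bar 4: v0=E2 v1=E3 (P8)
bar 5: v0=G2 v1=G3 (P8)
bar 6: v0=A2 v1=G2 (M2)
bar 7: v0=F2 v1=A2 (M3)
bar 8: v0=D3 v1=B3 (M6)
bar 9: v0=E3 v1=E4 (P8)
  R1 @ bar5.0: E2/E3 P8 -> G2/G3 P8 similar
  R3 @ bar6.0: A2 above G2
  R4 @ bar6.0: A2/G2 M2 untreated
  R3 @ bar6.1: A2 above G2
  R3 @ bar6.2: A2 above G2
  R3 @ bar6.3: A2 above G2
  R7 @ bar8.0: A2->B3 leap 14st
  R2 @ bar9.0: D3/B3 M6 -> E3/E4 P8 similar

No (8 violations)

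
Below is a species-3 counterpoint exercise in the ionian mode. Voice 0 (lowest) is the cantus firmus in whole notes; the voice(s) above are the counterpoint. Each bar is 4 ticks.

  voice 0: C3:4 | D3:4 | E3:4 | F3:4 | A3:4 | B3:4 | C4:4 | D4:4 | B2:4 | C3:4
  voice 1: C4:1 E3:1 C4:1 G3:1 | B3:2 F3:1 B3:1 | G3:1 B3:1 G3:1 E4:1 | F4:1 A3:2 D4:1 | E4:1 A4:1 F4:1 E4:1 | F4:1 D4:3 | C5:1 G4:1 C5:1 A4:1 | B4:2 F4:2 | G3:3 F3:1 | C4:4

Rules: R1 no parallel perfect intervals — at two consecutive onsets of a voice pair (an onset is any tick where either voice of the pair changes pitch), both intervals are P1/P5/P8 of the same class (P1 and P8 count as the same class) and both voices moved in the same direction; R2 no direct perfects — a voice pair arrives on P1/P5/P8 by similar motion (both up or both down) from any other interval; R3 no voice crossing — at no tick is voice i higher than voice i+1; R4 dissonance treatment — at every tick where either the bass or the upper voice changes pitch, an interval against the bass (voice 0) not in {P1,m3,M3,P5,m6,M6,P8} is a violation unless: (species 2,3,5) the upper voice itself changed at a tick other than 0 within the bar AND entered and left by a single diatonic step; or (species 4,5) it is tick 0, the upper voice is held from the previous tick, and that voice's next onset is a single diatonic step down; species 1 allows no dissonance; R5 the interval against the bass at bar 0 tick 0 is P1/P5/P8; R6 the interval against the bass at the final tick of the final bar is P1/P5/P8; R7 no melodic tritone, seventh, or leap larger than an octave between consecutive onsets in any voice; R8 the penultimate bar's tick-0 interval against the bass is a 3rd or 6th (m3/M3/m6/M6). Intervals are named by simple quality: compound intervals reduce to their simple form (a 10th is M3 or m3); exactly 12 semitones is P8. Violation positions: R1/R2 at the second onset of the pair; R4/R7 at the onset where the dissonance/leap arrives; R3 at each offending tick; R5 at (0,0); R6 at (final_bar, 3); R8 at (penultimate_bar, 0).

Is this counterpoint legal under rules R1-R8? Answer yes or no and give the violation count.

No (12 violations)

bar 0: v0=C3 v1=C4 (P8)
bar 1: v0=D3 v1=B3 (M6)
bar 2: v0=E3 v1=G3 (m3)
bar 3: v0=F3 v1=F4 (P8)
bar 4: v0=A3 v1=E4 (P5)
bar 5: v0=B3 v1=F4 (TT)
bar 6: v0=C4 v1=C5 (P8)
bar 7: v0=D4 v1=B4 (M6)
bar 8: v0=B2 v1=G3 (m6)
bar 9: v0=C3 v1=C4 (P8)
  R7 @ bar1.2: B3->F3 leap 6st
  R7 @ bar1.3: F3->B3 leap 6st
  R1 @ bar3.0: E3/E4 P8 -> F3/F4 P8 similar
  R2 @ bar4.0: F3/D4 M6 -> A3/E4 P5 similar
  R4 @ bar5.0: B3/F4 TT untreated
  R2 @ bar6.0: B3/D4 m3 -> C4/C5 P8 similar
  R7 @ bar6.0: D4->C5 leap 10st
  R7 @ bar7.2: B4->F4 leap 6st
  R7 @ bar8.0: D4->B2 leap 15st
  R7 @ bar8.0: F4->G3 leap 10st
  R4 @ bar8.3: B2/F3 TT untreated
  R2 @ bar9.0: B2/F3 TT -> C3/C4 P8 similar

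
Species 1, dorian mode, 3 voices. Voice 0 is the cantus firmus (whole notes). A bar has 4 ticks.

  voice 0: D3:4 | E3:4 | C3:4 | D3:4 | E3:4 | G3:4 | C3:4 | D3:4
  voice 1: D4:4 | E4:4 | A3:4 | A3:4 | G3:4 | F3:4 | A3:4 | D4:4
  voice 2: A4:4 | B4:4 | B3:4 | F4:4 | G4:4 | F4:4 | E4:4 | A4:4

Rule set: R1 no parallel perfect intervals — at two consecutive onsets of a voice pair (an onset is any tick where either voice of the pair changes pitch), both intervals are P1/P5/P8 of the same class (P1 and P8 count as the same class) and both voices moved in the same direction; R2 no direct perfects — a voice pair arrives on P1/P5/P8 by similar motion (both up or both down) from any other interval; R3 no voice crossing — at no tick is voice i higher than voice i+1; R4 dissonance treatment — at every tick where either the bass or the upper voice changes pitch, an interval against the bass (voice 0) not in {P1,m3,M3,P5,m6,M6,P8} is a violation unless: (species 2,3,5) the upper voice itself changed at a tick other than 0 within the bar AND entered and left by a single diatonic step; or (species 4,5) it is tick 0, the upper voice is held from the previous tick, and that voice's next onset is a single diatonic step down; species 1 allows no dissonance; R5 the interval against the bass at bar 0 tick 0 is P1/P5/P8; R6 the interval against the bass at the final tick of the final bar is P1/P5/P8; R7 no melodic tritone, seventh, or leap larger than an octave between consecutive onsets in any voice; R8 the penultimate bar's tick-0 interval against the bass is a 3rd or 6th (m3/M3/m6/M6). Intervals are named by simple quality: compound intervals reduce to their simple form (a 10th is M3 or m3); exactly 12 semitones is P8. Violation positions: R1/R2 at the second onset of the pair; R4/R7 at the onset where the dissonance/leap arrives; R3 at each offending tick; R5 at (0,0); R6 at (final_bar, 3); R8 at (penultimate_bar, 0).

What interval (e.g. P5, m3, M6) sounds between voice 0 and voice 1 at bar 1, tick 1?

voice 0=E3 voice 1=E4 -> P8

P8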